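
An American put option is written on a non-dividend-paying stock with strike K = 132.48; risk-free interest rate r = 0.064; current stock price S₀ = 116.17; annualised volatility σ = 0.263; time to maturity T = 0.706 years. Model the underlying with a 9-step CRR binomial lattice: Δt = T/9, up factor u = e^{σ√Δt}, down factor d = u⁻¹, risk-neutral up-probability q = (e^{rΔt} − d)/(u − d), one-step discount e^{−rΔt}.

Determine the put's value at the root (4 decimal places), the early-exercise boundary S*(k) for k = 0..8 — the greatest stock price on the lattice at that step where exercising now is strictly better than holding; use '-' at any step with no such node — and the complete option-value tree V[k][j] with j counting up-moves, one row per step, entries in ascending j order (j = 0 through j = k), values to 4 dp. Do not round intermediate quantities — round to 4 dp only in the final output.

price = 18.4419
boundary = - - 100.2566 107.9204 100.2566 107.9204 100.2566 107.9204 116.1700
tree:
18.4419
24.7421 12.7058
32.2234 17.9585 7.8975
39.3430 24.5596 11.9352 4.1832
45.9569 32.2234 17.4536 6.8698 1.7013
52.1012 39.3430 24.5596 10.9513 3.1043 0.4005
57.8092 45.9569 32.2234 16.8095 5.5572 0.8312 0.0000
63.1118 52.1012 39.3430 24.5596 9.6960 1.7250 0.0000 0.0000
68.0379 57.8092 45.9569 32.2234 16.3100 3.5800 0.0000 0.0000 0.0000
72.6141 63.1118 52.1012 39.3430 24.5596 7.4298 0.0000 0.0000 0.0000 0.0000

Δt=0.07844  u=1.07644  d=0.92899  q=0.51573  discount=0.99499
step 9 (expiry): payoffs max(K−S,0) = 72.6141 63.1118 52.1012 39.3430 24.5596 7.4298 0.0000 0.0000 0.0000 0.0000
step 8: (k=8,j=0): S=64.4421, (K−S)⁺=68.0379, hold=67.3744 ⇒ V=68.0379 exercise | (k=8,j=1): S=74.6708, (K−S)⁺=57.8092, hold=57.1457 ⇒ V=57.8092 exercise | (k=8,j=2): S=86.5231, (K−S)⁺=45.9569, hold=45.2935 ⇒ V=45.9569 exercise | (k=8,j=3): S=100.2566, (K−S)⁺=32.2234, hold=31.5600 ⇒ V=32.2234 exercise | (k=8,j=4): S=116.1700, (K−S)⁺=16.3100, hold=15.6466 ⇒ V=16.3100 exercise | (k=8,j=5): S=134.6093, (K−S)⁺=0.0000, hold=3.5800 ⇒ V=3.5800 continue | (k=8,j=6): S=155.9754, (K−S)⁺=0.0000, hold=0.0000 ⇒ V=0.0000 continue | (k=8,j=7): S=180.7328, (K−S)⁺=0.0000, hold=0.0000 ⇒ V=0.0000 continue | (k=8,j=8): S=209.4200, (K−S)⁺=0.0000, hold=0.0000 ⇒ V=0.0000 continue  boundary S*=116.1700
step 7: (k=7,j=0): S=69.3682, (K−S)⁺=63.1118, hold=62.4484 ⇒ V=63.1118 exercise | (k=7,j=1): S=80.3788, (K−S)⁺=52.1012, hold=51.4378 ⇒ V=52.1012 exercise | (k=7,j=2): S=93.1370, (K−S)⁺=39.3430, hold=38.6795 ⇒ V=39.3430 exercise | (k=7,j=3): S=107.9204, (K−S)⁺=24.5596, hold=23.8962 ⇒ V=24.5596 exercise | (k=7,j=4): S=125.0502, (K−S)⁺=7.4298, hold=9.6960 ⇒ V=9.6960 continue | (k=7,j=5): S=144.8990, (K−S)⁺=0.0000, hold=1.7250 ⇒ V=1.7250 continue | (k=7,j=6): S=167.8984, (K−S)⁺=0.0000, hold=0.0000 ⇒ V=0.0000 continue | (k=7,j=7): S=194.5484, (K−S)⁺=0.0000, hold=0.0000 ⇒ V=0.0000 continue  boundary S*=107.9204
step 6: (k=6,j=0): S=74.6708, (K−S)⁺=57.8092, hold=57.1457 ⇒ V=57.8092 exercise | (k=6,j=1): S=86.5231, (K−S)⁺=45.9569, hold=45.2935 ⇒ V=45.9569 exercise | (k=6,j=2): S=100.2566, (K−S)⁺=32.2234, hold=31.5600 ⇒ V=32.2234 exercise | (k=6,j=3): S=116.1700, (K−S)⁺=16.3100, hold=16.8095 ⇒ V=16.8095 continue | (k=6,j=4): S=134.6093, (K−S)⁺=0.0000, hold=5.5572 ⇒ V=5.5572 continue | (k=6,j=5): S=155.9754, (K−S)⁺=0.0000, hold=0.8312 ⇒ V=0.8312 continue | (k=6,j=6): S=180.7328, (K−S)⁺=0.0000, hold=0.0000 ⇒ V=0.0000 continue  boundary S*=100.2566
step 5: (k=5,j=0): S=80.3788, (K−S)⁺=52.1012, hold=51.4378 ⇒ V=52.1012 exercise | (k=5,j=1): S=93.1370, (K−S)⁺=39.3430, hold=38.6795 ⇒ V=39.3430 exercise | (k=5,j=2): S=107.9204, (K−S)⁺=24.5596, hold=24.1525 ⇒ V=24.5596 exercise | (k=5,j=3): S=125.0502, (K−S)⁺=7.4298, hold=10.9513 ⇒ V=10.9513 continue | (k=5,j=4): S=144.8990, (K−S)⁺=0.0000, hold=3.1043 ⇒ V=3.1043 continue | (k=5,j=5): S=167.8984, (K−S)⁺=0.0000, hold=0.4005 ⇒ V=0.4005 continue  boundary S*=107.9204
step 4: (k=4,j=0): S=86.5231, (K−S)⁺=45.9569, hold=45.2935 ⇒ V=45.9569 exercise | (k=4,j=1): S=100.2566, (K−S)⁺=32.2234, hold=31.5600 ⇒ V=32.2234 exercise | (k=4,j=2): S=116.1700, (K−S)⁺=16.3100, hold=17.4536 ⇒ V=17.4536 continue | (k=4,j=3): S=134.6093, (K−S)⁺=0.0000, hold=6.8698 ⇒ V=6.8698 continue | (k=4,j=4): S=155.9754, (K−S)⁺=0.0000, hold=1.7013 ⇒ V=1.7013 continue  boundary S*=100.2566
step 3: (k=3,j=0): S=93.1370, (K−S)⁺=39.3430, hold=38.6795 ⇒ V=39.3430 exercise | (k=3,j=1): S=107.9204, (K−S)⁺=24.5596, hold=24.4830 ⇒ V=24.5596 exercise | (k=3,j=2): S=125.0502, (K−S)⁺=7.4298, hold=11.9352 ⇒ V=11.9352 continue | (k=3,j=3): S=144.8990, (K−S)⁺=0.0000, hold=4.1832 ⇒ V=4.1832 continue  boundary S*=107.9204
step 2: (k=2,j=0): S=100.2566, (K−S)⁺=32.2234, hold=31.5600 ⇒ V=32.2234 exercise | (k=2,j=1): S=116.1700, (K−S)⁺=16.3100, hold=17.9585 ⇒ V=17.9585 continue | (k=2,j=2): S=134.6093, (K−S)⁺=0.0000, hold=7.8975 ⇒ V=7.8975 continue  boundary S*=100.2566
step 1: (k=1,j=0): S=107.9204, (K−S)⁺=24.5596, hold=24.7421 ⇒ V=24.7421 continue | (k=1,j=1): S=125.0502, (K−S)⁺=7.4298, hold=12.7058 ⇒ V=12.7058 continue  boundary S*=-
step 0: (k=0,j=0): S=116.1700, (K−S)⁺=16.3100, hold=18.4419 ⇒ V=18.4419 continue  boundary S*=-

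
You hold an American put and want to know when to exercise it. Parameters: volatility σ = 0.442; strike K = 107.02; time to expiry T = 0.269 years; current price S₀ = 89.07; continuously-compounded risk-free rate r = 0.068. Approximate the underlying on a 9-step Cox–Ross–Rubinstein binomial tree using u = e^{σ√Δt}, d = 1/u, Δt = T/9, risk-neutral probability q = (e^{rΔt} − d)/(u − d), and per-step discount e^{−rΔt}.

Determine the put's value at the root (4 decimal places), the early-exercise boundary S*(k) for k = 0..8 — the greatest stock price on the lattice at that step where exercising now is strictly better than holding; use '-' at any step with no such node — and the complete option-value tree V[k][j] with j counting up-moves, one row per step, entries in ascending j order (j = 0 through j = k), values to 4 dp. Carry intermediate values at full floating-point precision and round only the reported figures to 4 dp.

Δt=0.02989, u=1.07941, d=0.92643, q=0.49420, disc=e^(-rΔt)=0.99797
k=9 terminal: V=max(K-S,0) → 62.2432 54.8494 46.2346 36.1974 24.5027 10.8769 0.0000 0.0000 0.0000 0.0000
k=8: j=0 S=48.3325 intr=58.6875 cont=58.4702 V=58.6875[EX]; j=1 S=56.3135 intr=50.7065 cont=50.4892 V=50.7065[EX]; j=2 S=65.6123 intr=41.4077 cont=41.1904 V=41.4077[EX]; j=3 S=76.4466 intr=30.5734 cont=30.3561 V=30.5734[EX]; j=4 S=89.0700 intr=17.9500 cont=17.7327 V=17.9500[EX]; j=5 S=103.7778 intr=3.2422 cont=5.4903 V=5.4903[hold]; j=6 S=120.9142 intr=0.0000 cont=0.0000 V=0.0000[hold]; j=7 S=140.8804 intr=0.0000 cont=0.0000 V=0.0000[hold]; j=8 S=164.1434 intr=0.0000 cont=0.0000 V=0.0000[hold]  S*(8)=89.0700
k=7: j=0 S=52.1706 intr=54.8494 cont=54.6321 V=54.8494[EX]; j=1 S=60.7854 intr=46.2346 cont=46.0174 V=46.2346[EX]; j=2 S=70.8226 intr=36.1974 cont=35.9801 V=36.1974[EX]; j=3 S=82.5173 intr=24.5027 cont=24.2854 V=24.5027[EX]; j=4 S=96.1431 intr=10.8769 cont=11.7684 V=11.7684[hold]; j=5 S=112.0188 intr=0.0000 cont=2.7713 V=2.7713[hold]; j=6 S=130.5161 intr=0.0000 cont=0.0000 V=0.0000[hold]; j=7 S=152.0677 intr=0.0000 cont=0.0000 V=0.0000[hold]  S*(7)=82.5173
k=6: j=0 S=56.3135 intr=50.7065 cont=50.4892 V=50.7065[EX]; j=1 S=65.6123 intr=41.4077 cont=41.1904 V=41.4077[EX]; j=2 S=76.4466 intr=30.5734 cont=30.3561 V=30.5734[EX]; j=3 S=89.0700 intr=17.9500 cont=18.1724 V=18.1724[hold]; j=4 S=103.7778 intr=3.2422 cont=7.3072 V=7.3072[hold]; j=5 S=120.9142 intr=0.0000 cont=1.3989 V=1.3989[hold]; j=6 S=140.8804 intr=0.0000 cont=0.0000 V=0.0000[hold]  S*(6)=76.4466
k=5: j=0 S=60.7854 intr=46.2346 cont=46.0174 V=46.2346[EX]; j=1 S=70.8226 intr=36.1974 cont=35.9801 V=36.1974[EX]; j=2 S=82.5173 intr=24.5027 cont=24.3951 V=24.5027[EX]; j=3 S=96.1431 intr=10.8769 cont=12.7767 V=12.7767[hold]; j=4 S=112.0188 intr=0.0000 cont=4.3784 V=4.3784[hold]; j=5 S=130.5161 intr=0.0000 cont=0.7061 V=0.7061[hold]  S*(5)=82.5173
k=4: j=0 S=65.6123 intr=41.4077 cont=41.1904 V=41.4077[EX]; j=1 S=76.4466 intr=30.5734 cont=30.3561 V=30.5734[EX]; j=2 S=89.0700 intr=17.9500 cont=18.6697 V=18.6697[hold]; j=3 S=103.7778 intr=3.2422 cont=8.6087 V=8.6087[hold]; j=4 S=120.9142 intr=0.0000 cont=2.5583 V=2.5583[hold]  S*(4)=76.4466
k=3: j=0 S=70.8226 intr=36.1974 cont=35.9801 V=36.1974[EX]; j=1 S=82.5173 intr=24.5027 cont=24.6404 V=24.6404[hold]; j=2 S=96.1431 intr=10.8769 cont=13.6697 V=13.6697[hold]; j=3 S=112.0188 intr=0.0000 cont=5.6072 V=5.6072[hold]  S*(3)=70.8226
k=2: j=0 S=76.4466 intr=30.5734 cont=30.4240 V=30.5734[EX]; j=1 S=89.0700 intr=17.9500 cont=19.1796 V=19.1796[hold]; j=2 S=103.7778 intr=3.2422 cont=9.6655 V=9.6655[hold]  S*(2)=76.4466
k=1: j=0 S=82.5173 intr=24.5027 cont=24.8919 V=24.8919[hold]; j=1 S=96.1431 intr=10.8769 cont=14.4483 V=14.4483[hold]  S*(1)=-
k=0: j=0 S=89.0700 intr=17.9500 cont=19.6905 V=19.6905[hold]  S*(0)=-

price = 19.6905
boundary = - - 76.4466 70.8226 76.4466 82.5173 76.4466 82.5173 89.0700
tree:
19.6905
24.8919 14.4483
30.5734 19.1796 9.6655
36.1974 24.6404 13.6697 5.6072
41.4077 30.5734 18.6697 8.6087 2.5583
46.2346 36.1974 24.5027 12.7767 4.3784 0.7061
50.7065 41.4077 30.5734 18.1724 7.3072 1.3989 0.0000
54.8494 46.2346 36.1974 24.5027 11.7684 2.7713 0.0000 0.0000
58.6875 50.7065 41.4077 30.5734 17.9500 5.4903 0.0000 0.0000 0.0000
62.2432 54.8494 46.2346 36.1974 24.5027 10.8769 0.0000 0.0000 0.0000 0.0000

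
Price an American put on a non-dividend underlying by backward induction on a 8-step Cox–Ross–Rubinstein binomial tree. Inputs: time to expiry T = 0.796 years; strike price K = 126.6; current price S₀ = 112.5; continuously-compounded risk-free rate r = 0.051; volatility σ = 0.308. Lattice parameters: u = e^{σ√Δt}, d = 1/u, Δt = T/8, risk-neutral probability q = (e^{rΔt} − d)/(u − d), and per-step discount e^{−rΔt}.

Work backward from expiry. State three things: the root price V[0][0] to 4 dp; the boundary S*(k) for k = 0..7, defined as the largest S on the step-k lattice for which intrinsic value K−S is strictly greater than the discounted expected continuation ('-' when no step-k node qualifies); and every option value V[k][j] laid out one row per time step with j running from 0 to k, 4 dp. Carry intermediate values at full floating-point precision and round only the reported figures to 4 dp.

params: Δt=0.09950 u=1.10203 d=0.90742 q=0.50187 e^(-rΔt)=0.99494
t_8 payoffs: 74.8865 63.7955 50.3257 33.9671 14.1000 0.0000 0.0000 0.0000 0.0000
t_7: node(7,0) S=56.9898 payoff=69.6102 vs cont=68.9694 → 69.6102 [stop]  node(7,1) S=69.2125 payoff=57.3875 vs cont=56.7467 → 57.3875 [stop]  node(7,2) S=84.0566 payoff=42.5434 vs cont=41.9026 → 42.5434 [stop]  node(7,3) S=102.0843 payoff=24.5157 vs cont=23.8749 → 24.5157 [stop]  node(7,4) S=123.9784 payoff=2.6216 vs cont=6.9881 → 6.9881 [wait]  node(7,5) S=150.5682 payoff=0.0000 vs cont=0.0000 → 0.0000 [wait]  node(7,6) S=182.8608 payoff=0.0000 vs cont=0.0000 → 0.0000 [wait]  node(7,7) S=222.0791 payoff=0.0000 vs cont=0.0000 → 0.0000 [wait]  ⇒ S*(7)=102.0843
t_6: node(6,0) S=62.8045 payoff=63.7955 vs cont=63.1547 → 63.7955 [stop]  node(6,1) S=76.2743 payoff=50.3257 vs cont=49.6849 → 50.3257 [stop]  node(6,2) S=92.6329 payoff=33.9671 vs cont=33.3263 → 33.9671 [stop]  node(6,3) S=112.5000 payoff=14.1000 vs cont=15.6395 → 15.6395 [wait]  node(6,4) S=136.6280 payoff=0.0000 vs cont=3.4633 → 3.4633 [wait]  node(6,5) S=165.9308 payoff=0.0000 vs cont=0.0000 → 0.0000 [wait]  node(6,6) S=201.5181 payoff=0.0000 vs cont=0.0000 → 0.0000 [wait]  ⇒ S*(6)=92.6329
t_5: node(5,0) S=69.2125 payoff=57.3875 vs cont=56.7467 → 57.3875 [stop]  node(5,1) S=84.0566 payoff=42.5434 vs cont=41.9026 → 42.5434 [stop]  node(5,2) S=102.0843 payoff=24.5157 vs cont=24.6436 → 24.6436 [wait]  node(5,3) S=123.9784 payoff=2.6216 vs cont=9.4804 → 9.4804 [wait]  node(5,4) S=150.5682 payoff=0.0000 vs cont=1.7165 → 1.7165 [wait]  node(5,5) S=182.8608 payoff=0.0000 vs cont=0.0000 → 0.0000 [wait]  ⇒ S*(5)=84.0566
t_4: node(4,0) S=76.2743 payoff=50.3257 vs cont=49.6849 → 50.3257 [stop]  node(4,1) S=92.6329 payoff=33.9671 vs cont=33.3902 → 33.9671 [stop]  node(4,2) S=112.5000 payoff=14.1000 vs cont=16.9474 → 16.9474 [wait]  node(4,3) S=136.6280 payoff=0.0000 vs cont=5.5556 → 5.5556 [wait]  node(4,4) S=165.9308 payoff=0.0000 vs cont=0.8507 → 0.8507 [wait]  ⇒ S*(4)=92.6329
t_3: node(3,0) S=84.0566 payoff=42.5434 vs cont=41.9026 → 42.5434 [stop]  node(3,1) S=102.0843 payoff=24.5157 vs cont=25.2967 → 25.2967 [wait]  node(3,2) S=123.9784 payoff=2.6216 vs cont=11.1734 → 11.1734 [wait]  node(3,3) S=150.5682 payoff=0.0000 vs cont=3.1782 → 3.1782 [wait]  ⇒ S*(3)=84.0566
t_2: node(2,0) S=92.6329 payoff=33.9671 vs cont=33.7163 → 33.9671 [stop]  node(2,1) S=112.5000 payoff=14.1000 vs cont=18.1164 → 18.1164 [wait]  node(2,2) S=136.6280 payoff=0.0000 vs cont=7.1246 → 7.1246 [wait]  ⇒ S*(2)=92.6329
t_1: node(1,0) S=102.0843 payoff=24.5157 vs cont=25.8804 → 25.8804 [wait]  node(1,1) S=123.9784 payoff=2.6216 vs cont=12.5362 → 12.5362 [wait]  ⇒ S*(1)=-
t_0: node(0,0) S=112.5000 payoff=14.1000 vs cont=19.0862 → 19.0862 [wait]  ⇒ S*(0)=-

price = 19.0862
boundary = - - 92.6329 84.0566 92.6329 84.0566 92.6329 102.0843
tree:
19.0862
25.8804 12.5362
33.9671 18.1164 7.1246
42.5434 25.2967 11.1734 3.1782
50.3257 33.9671 16.9474 5.5556 0.8507
57.3875 42.5434 24.6436 9.4804 1.7165 0.0000
63.7955 50.3257 33.9671 15.6395 3.4633 0.0000 0.0000
69.6102 57.3875 42.5434 24.5157 6.9881 0.0000 0.0000 0.0000
74.8865 63.7955 50.3257 33.9671 14.1000 0.0000 0.0000 0.0000 0.0000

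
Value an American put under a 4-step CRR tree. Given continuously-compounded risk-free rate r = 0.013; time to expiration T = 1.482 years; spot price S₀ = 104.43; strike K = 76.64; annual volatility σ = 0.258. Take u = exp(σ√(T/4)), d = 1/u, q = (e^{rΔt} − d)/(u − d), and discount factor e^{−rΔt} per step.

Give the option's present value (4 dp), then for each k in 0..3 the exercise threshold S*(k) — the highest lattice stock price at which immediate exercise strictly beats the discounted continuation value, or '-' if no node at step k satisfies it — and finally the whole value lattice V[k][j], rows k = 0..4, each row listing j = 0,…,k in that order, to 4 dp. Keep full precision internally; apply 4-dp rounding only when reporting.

Δt=0.37050  u=1.17004  d=0.85467  q=0.47613  discount=0.99520
step 4 (expiry): payoffs max(K−S,0) = 20.9193 0.3582 0.0000 0.0000 0.0000
step 3: (k=3,j=0): S=65.1957, (K−S)⁺=11.4443, hold=11.0761 ⇒ V=11.4443 exercise | (k=3,j=1): S=89.2531, (K−S)⁺=0.0000, hold=0.1867 ⇒ V=0.1867 continue | (k=3,j=2): S=122.1877, (K−S)⁺=0.0000, hold=0.0000 ⇒ V=0.0000 continue | (k=3,j=3): S=167.2753, (K−S)⁺=0.0000, hold=0.0000 ⇒ V=0.0000 continue  boundary S*=65.1957
step 2: (k=2,j=0): S=76.2818, (K−S)⁺=0.3582, hold=6.0550 ⇒ V=6.0550 continue | (k=2,j=1): S=104.4300, (K−S)⁺=0.0000, hold=0.0974 ⇒ V=0.0974 continue | (k=2,j=2): S=142.9650, (K−S)⁺=0.0000, hold=0.0000 ⇒ V=0.0000 continue  boundary S*=-
step 1: (k=1,j=0): S=89.2531, (K−S)⁺=0.0000, hold=3.2029 ⇒ V=3.2029 continue | (k=1,j=1): S=122.1877, (K−S)⁺=0.0000, hold=0.0508 ⇒ V=0.0508 continue  boundary S*=-
step 0: (k=0,j=0): S=104.4300, (K−S)⁺=0.0000, hold=1.6939 ⇒ V=1.6939 continue  boundary S*=-

price = 1.6939
boundary = - - - 65.1957
tree:
1.6939
3.2029 0.0508
6.0550 0.0974 0.0000
11.4443 0.1867 0.0000 0.0000
20.9193 0.3582 0.0000 0.0000 0.0000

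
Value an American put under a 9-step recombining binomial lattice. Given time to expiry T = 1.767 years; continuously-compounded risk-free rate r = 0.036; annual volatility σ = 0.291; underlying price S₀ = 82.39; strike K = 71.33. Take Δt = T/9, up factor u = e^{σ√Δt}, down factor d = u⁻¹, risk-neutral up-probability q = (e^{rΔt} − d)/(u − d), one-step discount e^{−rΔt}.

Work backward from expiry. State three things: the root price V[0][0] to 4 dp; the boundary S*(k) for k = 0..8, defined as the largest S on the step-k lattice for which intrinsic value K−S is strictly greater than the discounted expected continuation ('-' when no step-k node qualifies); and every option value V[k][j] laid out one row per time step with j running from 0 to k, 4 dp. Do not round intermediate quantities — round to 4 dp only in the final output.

Δt=0.19633  u=1.13762  d=0.87903  q=0.49524  discount=0.99296
step 9 (expiry): payoffs max(K−S,0) = 45.5139 37.9192 28.0902 15.3697 0.0000 0.0000 0.0000 0.0000 0.0000 0.0000
step 8: (k=8,j=0): S=29.3690, (K−S)⁺=41.9610, hold=41.4587 ⇒ V=41.9610 exercise | (k=8,j=1): S=38.0089, (K−S)⁺=33.3211, hold=32.8187 ⇒ V=33.3211 exercise | (k=8,j=2): S=49.1905, (K−S)⁺=22.1395, hold=21.6371 ⇒ V=22.1395 exercise | (k=8,j=3): S=63.6617, (K−S)⁺=7.6683, hold=7.7034 ⇒ V=7.7034 continue | (k=8,j=4): S=82.3900, (K−S)⁺=0.0000, hold=0.0000 ⇒ V=0.0000 continue | (k=8,j=5): S=106.6279, (K−S)⁺=0.0000, hold=0.0000 ⇒ V=0.0000 continue | (k=8,j=6): S=137.9963, (K−S)⁺=0.0000, hold=0.0000 ⇒ V=0.0000 continue | (k=8,j=7): S=178.5928, (K−S)⁺=0.0000, hold=0.0000 ⇒ V=0.0000 continue | (k=8,j=8): S=231.1322, (K−S)⁺=0.0000, hold=0.0000 ⇒ V=0.0000 continue  boundary S*=49.1905
step 7: (k=7,j=0): S=33.4108, (K−S)⁺=37.9192, hold=37.4168 ⇒ V=37.9192 exercise | (k=7,j=1): S=43.2398, (K−S)⁺=28.0902, hold=27.5879 ⇒ V=28.0902 exercise | (k=7,j=2): S=55.9603, (K−S)⁺=15.3697, hold=14.8846 ⇒ V=15.3697 exercise | (k=7,j=3): S=72.4230, (K−S)⁺=0.0000, hold=3.8610 ⇒ V=3.8610 continue | (k=7,j=4): S=93.7287, (K−S)⁺=0.0000, hold=0.0000 ⇒ V=0.0000 continue | (k=7,j=5): S=121.3023, (K−S)⁺=0.0000, hold=0.0000 ⇒ V=0.0000 continue | (k=7,j=6): S=156.9877, (K−S)⁺=0.0000, hold=0.0000 ⇒ V=0.0000 continue | (k=7,j=7): S=203.1712, (K−S)⁺=0.0000, hold=0.0000 ⇒ V=0.0000 continue  boundary S*=55.9603
step 6: (k=6,j=0): S=38.0089, (K−S)⁺=33.3211, hold=32.8187 ⇒ V=33.3211 exercise | (k=6,j=1): S=49.1905, (K−S)⁺=22.1395, hold=21.6371 ⇒ V=22.1395 exercise | (k=6,j=2): S=63.6617, (K−S)⁺=7.6683, hold=9.6021 ⇒ V=9.6021 continue | (k=6,j=3): S=82.3900, (K−S)⁺=0.0000, hold=1.9352 ⇒ V=1.9352 continue | (k=6,j=4): S=106.6279, (K−S)⁺=0.0000, hold=0.0000 ⇒ V=0.0000 continue | (k=6,j=5): S=137.9963, (K−S)⁺=0.0000, hold=0.0000 ⇒ V=0.0000 continue | (k=6,j=6): S=178.5928, (K−S)⁺=0.0000, hold=0.0000 ⇒ V=0.0000 continue  boundary S*=49.1905
step 5: (k=5,j=0): S=43.2398, (K−S)⁺=28.0902, hold=27.5879 ⇒ V=28.0902 exercise | (k=5,j=1): S=55.9603, (K−S)⁺=15.3697, hold=15.8183 ⇒ V=15.8183 continue | (k=5,j=2): S=72.4230, (K−S)⁺=0.0000, hold=5.7642 ⇒ V=5.7642 continue | (k=5,j=3): S=93.7287, (K−S)⁺=0.0000, hold=0.9699 ⇒ V=0.9699 continue | (k=5,j=4): S=121.3023, (K−S)⁺=0.0000, hold=0.0000 ⇒ V=0.0000 continue | (k=5,j=5): S=156.9877, (K−S)⁺=0.0000, hold=0.0000 ⇒ V=0.0000 continue  boundary S*=43.2398
step 4: (k=4,j=0): S=49.1905, (K−S)⁺=22.1395, hold=21.8576 ⇒ V=22.1395 exercise | (k=4,j=1): S=63.6617, (K−S)⁺=7.6683, hold=10.7628 ⇒ V=10.7628 continue | (k=4,j=2): S=82.3900, (K−S)⁺=0.0000, hold=3.3660 ⇒ V=3.3660 continue | (k=4,j=3): S=106.6279, (K−S)⁺=0.0000, hold=0.4861 ⇒ V=0.4861 continue | (k=4,j=4): S=137.9963, (K−S)⁺=0.0000, hold=0.0000 ⇒ V=0.0000 continue  boundary S*=49.1905
step 3: (k=3,j=0): S=55.9603, (K−S)⁺=15.3697, hold=16.3890 ⇒ V=16.3890 continue | (k=3,j=1): S=72.4230, (K−S)⁺=0.0000, hold=7.0496 ⇒ V=7.0496 continue | (k=3,j=2): S=93.7287, (K−S)⁺=0.0000, hold=1.9261 ⇒ V=1.9261 continue | (k=3,j=3): S=121.3023, (K−S)⁺=0.0000, hold=0.2437 ⇒ V=0.2437 continue  boundary S*=-
step 2: (k=2,j=0): S=63.6617, (K−S)⁺=7.6683, hold=11.6809 ⇒ V=11.6809 continue | (k=2,j=1): S=82.3900, (K−S)⁺=0.0000, hold=4.4805 ⇒ V=4.4805 continue | (k=2,j=2): S=106.6279, (K−S)⁺=0.0000, hold=1.0852 ⇒ V=1.0852 continue  boundary S*=-
step 1: (k=1,j=0): S=72.4230, (K−S)⁺=0.0000, hold=8.0578 ⇒ V=8.0578 continue | (k=1,j=1): S=93.7287, (K−S)⁺=0.0000, hold=2.7793 ⇒ V=2.7793 continue  boundary S*=-
step 0: (k=0,j=0): S=82.3900, (K−S)⁺=0.0000, hold=5.4054 ⇒ V=5.4054 continue  boundary S*=-

price = 5.4054
boundary = - - - - 49.1905 43.2398 49.1905 55.9603 49.1905
tree:
5.4054
8.0578 2.7793
11.6809 4.4805 1.0852
16.3890 7.0496 1.9261 0.2437
22.1395 10.7628 3.3660 0.4861 0.0000
28.0902 15.8183 5.7642 0.9699 0.0000 0.0000
33.3211 22.1395 9.6021 1.9352 0.0000 0.0000 0.0000
37.9192 28.0902 15.3697 3.8610 0.0000 0.0000 0.0000 0.0000
41.9610 33.3211 22.1395 7.7034 0.0000 0.0000 0.0000 0.0000 0.0000
45.5139 37.9192 28.0902 15.3697 0.0000 0.0000 0.0000 0.0000 0.0000 0.0000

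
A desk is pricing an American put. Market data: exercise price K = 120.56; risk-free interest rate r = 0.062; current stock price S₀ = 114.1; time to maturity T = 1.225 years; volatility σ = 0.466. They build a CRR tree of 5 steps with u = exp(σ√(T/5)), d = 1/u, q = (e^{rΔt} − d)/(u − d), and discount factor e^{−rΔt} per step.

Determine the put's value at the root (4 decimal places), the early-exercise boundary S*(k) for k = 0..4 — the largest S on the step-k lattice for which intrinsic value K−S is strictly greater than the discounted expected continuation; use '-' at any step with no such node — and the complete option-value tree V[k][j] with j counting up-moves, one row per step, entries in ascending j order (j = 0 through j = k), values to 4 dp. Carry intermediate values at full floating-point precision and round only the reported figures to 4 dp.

price = 23.7876
boundary = - - 71.9347 57.1169 71.9347
tree:
23.7876
34.7059 12.5088
48.6253 20.4679 4.1314
63.4431 32.3698 7.9970 0.0000
75.2085 48.6253 15.4796 0.0000 0.0000
84.5505 63.4431 29.9634 0.0000 0.0000 0.0000

Δt=0.24500  u=1.25943  d=0.79401  q=0.47548  discount=0.98492
step 5 (expiry): payoffs max(K−S,0) = 84.5505 63.4431 29.9634 0.0000 0.0000 0.0000
step 4: (k=4,j=0): S=45.3515, (K−S)⁺=75.2085, hold=73.3911 ⇒ V=75.2085 exercise | (k=4,j=1): S=71.9347, (K−S)⁺=48.6253, hold=46.8078 ⇒ V=48.6253 exercise | (k=4,j=2): S=114.1000, (K−S)⁺=6.4600, hold=15.4796 ⇒ V=15.4796 continue | (k=4,j=3): S=180.9809, (K−S)⁺=0.0000, hold=0.0000 ⇒ V=0.0000 continue | (k=4,j=4): S=287.0649, (K−S)⁺=0.0000, hold=0.0000 ⇒ V=0.0000 continue  boundary S*=71.9347
step 3: (k=3,j=0): S=57.1169, (K−S)⁺=63.4431, hold=61.6256 ⇒ V=63.4431 exercise | (k=3,j=1): S=90.5966, (K−S)⁺=29.9634, hold=32.3698 ⇒ V=32.3698 continue | (k=3,j=2): S=143.7008, (K−S)⁺=0.0000, hold=7.9970 ⇒ V=7.9970 continue | (k=3,j=3): S=227.9326, (K−S)⁺=0.0000, hold=0.0000 ⇒ V=0.0000 continue  boundary S*=57.1169
step 2: (k=2,j=0): S=71.9347, (K−S)⁺=48.6253, hold=47.9348 ⇒ V=48.6253 exercise | (k=2,j=1): S=114.1000, (K−S)⁺=6.4600, hold=20.4679 ⇒ V=20.4679 continue | (k=2,j=2): S=180.9809, (K−S)⁺=0.0000, hold=4.1314 ⇒ V=4.1314 continue  boundary S*=71.9347
step 1: (k=1,j=0): S=90.5966, (K−S)⁺=29.9634, hold=34.7059 ⇒ V=34.7059 continue | (k=1,j=1): S=143.7008, (K−S)⁺=0.0000, hold=12.5088 ⇒ V=12.5088 continue  boundary S*=-
step 0: (k=0,j=0): S=114.1000, (K−S)⁺=6.4600, hold=23.7876 ⇒ V=23.7876 continue  boundary S*=-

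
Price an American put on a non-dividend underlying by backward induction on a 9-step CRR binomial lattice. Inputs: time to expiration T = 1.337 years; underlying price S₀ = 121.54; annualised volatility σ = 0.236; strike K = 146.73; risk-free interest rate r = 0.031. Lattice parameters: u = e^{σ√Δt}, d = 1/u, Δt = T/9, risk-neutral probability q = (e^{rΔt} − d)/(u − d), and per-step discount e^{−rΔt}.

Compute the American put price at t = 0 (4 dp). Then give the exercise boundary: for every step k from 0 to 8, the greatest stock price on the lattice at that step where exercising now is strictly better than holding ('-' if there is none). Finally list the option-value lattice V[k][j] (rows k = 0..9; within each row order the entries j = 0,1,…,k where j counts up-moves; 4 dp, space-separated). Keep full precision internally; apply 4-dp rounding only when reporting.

price = 27.7933
boundary = - - 101.3238 110.9725 101.3238 110.9725 101.3238 110.9725 121.5400
tree:
27.7933
36.0426 19.8851
45.4062 27.1072 12.9207
54.2160 35.7575 18.7958 7.2254
62.2598 45.4062 26.4338 11.4098 3.1509
69.6043 54.2160 35.7575 17.4499 5.5373 0.8181
76.3101 62.2598 45.4062 25.6306 9.5144 1.6525 0.0000
82.4329 69.6043 54.2160 35.7575 15.8444 3.3377 0.0000 0.0000
88.0233 76.3101 62.2598 45.4062 25.1900 6.7414 0.0000 0.0000 0.0000
93.1277 82.4329 69.6043 54.2160 35.7575 13.6162 0.0000 0.0000 0.0000 0.0000

params: Δt=0.14856 u=1.09523 d=0.91305 q=0.50261 e^(-rΔt)=0.99541
t_9 payoffs: 93.1277 82.4329 69.6043 54.2160 35.7575 13.6162 0.0000 0.0000 0.0000 0.0000
t_8: node(8,0) S=58.7067 payoff=88.0233 vs cont=87.3492 → 88.0233 [stop]  node(8,1) S=70.4199 payoff=76.3101 vs cont=75.6359 → 76.3101 [stop]  node(8,2) S=84.4702 payoff=62.2598 vs cont=61.5857 → 62.2598 [stop]  node(8,3) S=101.3238 payoff=45.4062 vs cont=44.7321 → 45.4062 [stop]  node(8,4) S=121.5400 payoff=25.1900 vs cont=24.5158 → 25.1900 [stop]  node(8,5) S=145.7898 payoff=0.9402 vs cont=6.7414 → 6.7414 [wait]  node(8,6) S=174.8780 payoff=0.0000 vs cont=0.0000 → 0.0000 [wait]  node(8,7) S=209.7698 payoff=0.0000 vs cont=0.0000 → 0.0000 [wait]  node(8,8) S=251.6234 payoff=0.0000 vs cont=0.0000 → 0.0000 [wait]  ⇒ S*(8)=121.5400
t_7: node(7,0) S=64.2971 payoff=82.4329 vs cont=81.7587 → 82.4329 [stop]  node(7,1) S=77.1257 payoff=69.6043 vs cont=68.9301 → 69.6043 [stop]  node(7,2) S=92.5140 payoff=54.2160 vs cont=53.5419 → 54.2160 [stop]  node(7,3) S=110.9725 payoff=35.7575 vs cont=35.0834 → 35.7575 [stop]  node(7,4) S=133.1138 payoff=13.6162 vs cont=15.8444 → 15.8444 [wait]  node(7,5) S=159.6729 payoff=0.0000 vs cont=3.3377 → 3.3377 [wait]  node(7,6) S=191.5310 payoff=0.0000 vs cont=0.0000 → 0.0000 [wait]  node(7,7) S=229.7455 payoff=0.0000 vs cont=0.0000 → 0.0000 [wait]  ⇒ S*(7)=110.9725
t_6: node(6,0) S=70.4199 payoff=76.3101 vs cont=75.6359 → 76.3101 [stop]  node(6,1) S=84.4702 payoff=62.2598 vs cont=61.5857 → 62.2598 [stop]  node(6,2) S=101.3238 payoff=45.4062 vs cont=44.7321 → 45.4062 [stop]  node(6,3) S=121.5400 payoff=25.1900 vs cont=25.6306 → 25.6306 [wait]  node(6,4) S=145.7898 payoff=0.9402 vs cont=9.5144 → 9.5144 [wait]  node(6,5) S=174.8780 payoff=0.0000 vs cont=1.6525 → 1.6525 [wait]  node(6,6) S=209.7698 payoff=0.0000 vs cont=0.0000 → 0.0000 [wait]  ⇒ S*(6)=101.3238
t_5: node(5,0) S=77.1257 payoff=69.6043 vs cont=68.9301 → 69.6043 [stop]  node(5,1) S=92.5140 payoff=54.2160 vs cont=53.5419 → 54.2160 [stop]  node(5,2) S=110.9725 payoff=35.7575 vs cont=35.3038 → 35.7575 [stop]  node(5,3) S=133.1138 payoff=13.6162 vs cont=17.4499 → 17.4499 [wait]  node(5,4) S=159.6729 payoff=0.0000 vs cont=5.5373 → 5.5373 [wait]  node(5,5) S=191.5310 payoff=0.0000 vs cont=0.8181 → 0.8181 [wait]  ⇒ S*(5)=110.9725
t_4: node(4,0) S=84.4702 payoff=62.2598 vs cont=61.5857 → 62.2598 [stop]  node(4,1) S=101.3238 payoff=45.4062 vs cont=44.7321 → 45.4062 [stop]  node(4,2) S=121.5400 payoff=25.1900 vs cont=26.4338 → 26.4338 [wait]  node(4,3) S=145.7898 payoff=0.9402 vs cont=11.4098 → 11.4098 [wait]  node(4,4) S=174.8780 payoff=0.0000 vs cont=3.1509 → 3.1509 [wait]  ⇒ S*(4)=101.3238
t_3: node(3,0) S=92.5140 payoff=54.2160 vs cont=53.5419 → 54.2160 [stop]  node(3,1) S=110.9725 payoff=35.7575 vs cont=35.7057 → 35.7575 [stop]  node(3,2) S=133.1138 payoff=13.6162 vs cont=18.7958 → 18.7958 [wait]  node(3,3) S=159.6729 payoff=0.0000 vs cont=7.2254 → 7.2254 [wait]  ⇒ S*(3)=110.9725
t_2: node(2,0) S=101.3238 payoff=45.4062 vs cont=44.7321 → 45.4062 [stop]  node(2,1) S=121.5400 payoff=25.1900 vs cont=27.1072 → 27.1072 [wait]  node(2,2) S=145.7898 payoff=0.9402 vs cont=12.9207 → 12.9207 [wait]  ⇒ S*(2)=101.3238
t_1: node(1,0) S=110.9725 payoff=35.7575 vs cont=36.0426 → 36.0426 [wait]  node(1,1) S=133.1138 payoff=13.6162 vs cont=19.8851 → 19.8851 [wait]  ⇒ S*(1)=-
t_0: node(0,0) S=121.5400 payoff=25.1900 vs cont=27.7933 → 27.7933 [wait]  ⇒ S*(0)=-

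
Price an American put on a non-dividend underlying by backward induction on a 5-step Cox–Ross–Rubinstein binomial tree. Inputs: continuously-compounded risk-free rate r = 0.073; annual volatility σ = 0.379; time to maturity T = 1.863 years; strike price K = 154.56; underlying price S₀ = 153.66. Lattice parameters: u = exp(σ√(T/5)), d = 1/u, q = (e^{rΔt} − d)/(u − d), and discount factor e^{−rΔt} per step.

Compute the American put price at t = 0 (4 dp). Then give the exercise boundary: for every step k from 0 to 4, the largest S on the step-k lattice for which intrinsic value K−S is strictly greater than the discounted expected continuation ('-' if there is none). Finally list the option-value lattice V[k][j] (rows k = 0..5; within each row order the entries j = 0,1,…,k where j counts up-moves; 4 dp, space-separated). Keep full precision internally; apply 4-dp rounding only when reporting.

price = 24.4892
boundary = - - 96.7424 76.7618 96.7424
tree:
24.4892
38.3495 12.0576
57.8176 21.1052 3.7264
77.7982 35.7765 7.6812 0.0000
93.6522 57.8176 15.8330 0.0000 0.0000
106.2318 77.7982 32.6361 0.0000 0.0000 0.0000

Δt=0.37260  u=1.26029  d=0.79347  q=0.50148  discount=0.97317
step 5 (expiry): payoffs max(K−S,0) = 106.2318 77.7982 32.6361 0.0000 0.0000 0.0000
step 4: (k=4,j=0): S=60.9078, (K−S)⁺=93.6522, hold=89.5049 ⇒ V=93.6522 exercise | (k=4,j=1): S=96.7424, (K−S)⁺=57.8176, hold=53.6703 ⇒ V=57.8176 exercise | (k=4,j=2): S=153.6600, (K−S)⁺=0.9000, hold=15.8330 ⇒ V=15.8330 continue | (k=4,j=3): S=244.0646, (K−S)⁺=0.0000, hold=0.0000 ⇒ V=0.0000 continue | (k=4,j=4): S=387.6580, (K−S)⁺=0.0000, hold=0.0000 ⇒ V=0.0000 continue  boundary S*=96.7424
step 3: (k=3,j=0): S=76.7618, (K−S)⁺=77.7982, hold=73.6509 ⇒ V=77.7982 exercise | (k=3,j=1): S=121.9239, (K−S)⁺=32.6361, hold=35.7765 ⇒ V=35.7765 continue | (k=3,j=2): S=193.6568, (K−S)⁺=0.0000, hold=7.6812 ⇒ V=7.6812 continue | (k=3,j=3): S=307.5932, (K−S)⁺=0.0000, hold=0.0000 ⇒ V=0.0000 continue  boundary S*=76.7618
step 2: (k=2,j=0): S=96.7424, (K−S)⁺=57.8176, hold=55.2029 ⇒ V=57.8176 exercise | (k=2,j=1): S=153.6600, (K−S)⁺=0.9000, hold=21.1052 ⇒ V=21.1052 continue | (k=2,j=2): S=244.0646, (K−S)⁺=0.0000, hold=3.7264 ⇒ V=3.7264 continue  boundary S*=96.7424
step 1: (k=1,j=0): S=121.9239, (K−S)⁺=32.6361, hold=38.3495 ⇒ V=38.3495 continue | (k=1,j=1): S=193.6568, (K−S)⁺=0.0000, hold=12.0576 ⇒ V=12.0576 continue  boundary S*=-
step 0: (k=0,j=0): S=153.6600, (K−S)⁺=0.9000, hold=24.4892 ⇒ V=24.4892 continue  boundary S*=-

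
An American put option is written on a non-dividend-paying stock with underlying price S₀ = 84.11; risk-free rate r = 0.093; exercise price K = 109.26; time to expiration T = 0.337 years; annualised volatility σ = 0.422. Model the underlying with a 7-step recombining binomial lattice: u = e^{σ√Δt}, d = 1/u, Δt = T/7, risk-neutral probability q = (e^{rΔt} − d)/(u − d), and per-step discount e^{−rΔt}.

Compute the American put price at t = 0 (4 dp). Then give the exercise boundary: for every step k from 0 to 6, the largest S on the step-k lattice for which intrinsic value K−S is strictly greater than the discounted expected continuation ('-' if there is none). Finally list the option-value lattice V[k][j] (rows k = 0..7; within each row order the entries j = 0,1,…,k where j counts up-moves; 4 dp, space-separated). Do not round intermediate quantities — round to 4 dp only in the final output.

Δt=0.04814, u=1.09702, d=0.91156, q=0.50107, disc=e^(-rΔt)=0.99553
k=7 terminal: V=max(K-S,0) → 65.2695 56.3199 45.5497 32.5883 16.9901 0.0000 0.0000 0.0000
k=6: j=0 S=48.2583 intr=61.0017 cont=60.5136 V=61.0017[EX]; j=1 S=58.0760 intr=51.1840 cont=50.6959 V=51.1840[EX]; j=2 S=69.8912 intr=39.3688 cont=38.8807 V=39.3688[EX]; j=3 S=84.1100 intr=25.1500 cont=24.6619 V=25.1500[EX]; j=4 S=101.2215 intr=8.0385 cont=8.4391 V=8.4391[hold]; j=5 S=121.8143 intr=0.0000 cont=0.0000 V=0.0000[hold]; j=6 S=146.5965 intr=0.0000 cont=0.0000 V=0.0000[hold]  S*(6)=84.1100
k=5: j=0 S=52.9401 intr=56.3199 cont=55.8319 V=56.3199[EX]; j=1 S=63.7103 intr=45.5497 cont=45.0616 V=45.5497[EX]; j=2 S=76.6717 intr=32.5883 cont=32.1002 V=32.5883[EX]; j=3 S=92.2699 intr=16.9901 cont=16.7018 V=16.9901[EX]; j=4 S=111.0416 intr=0.0000 cont=4.1917 V=4.1917[hold]; j=5 S=133.6321 intr=0.0000 cont=0.0000 V=0.0000[hold]  S*(5)=92.2699
k=4: j=0 S=58.0760 intr=51.1840 cont=50.6959 V=51.1840[EX]; j=1 S=69.8912 intr=39.3688 cont=38.8807 V=39.3688[EX]; j=2 S=84.1100 intr=25.1500 cont=24.6619 V=25.1500[EX]; j=3 S=101.2215 intr=8.0385 cont=10.5300 V=10.5300[hold]; j=4 S=121.8143 intr=0.0000 cont=2.0821 V=2.0821[hold]  S*(4)=84.1100
k=3: j=0 S=63.7103 intr=45.5497 cont=45.0616 V=45.5497[EX]; j=1 S=76.6717 intr=32.5883 cont=32.1002 V=32.5883[EX]; j=2 S=92.2699 intr=16.9901 cont=17.7448 V=17.7448[hold]; j=3 S=111.0416 intr=0.0000 cont=6.2689 V=6.2689[hold]  S*(3)=76.6717
k=2: j=0 S=69.8912 intr=39.3688 cont=38.8807 V=39.3688[EX]; j=1 S=84.1100 intr=25.1500 cont=25.0384 V=25.1500[EX]; j=2 S=101.2215 intr=8.0385 cont=11.9410 V=11.9410[hold]  S*(2)=84.1100
k=1: j=0 S=76.6717 intr=32.5883 cont=32.1002 V=32.5883[EX]; j=1 S=92.2699 intr=16.9901 cont=18.4487 V=18.4487[hold]  S*(1)=76.6717
k=0: j=0 S=84.1100 intr=25.1500 cont=25.3895 V=25.3895[hold]  S*(0)=-

price = 25.3895
boundary = - 76.6717 84.1100 76.6717 84.1100 92.2699 84.1100
tree:
25.3895
32.5883 18.4487
39.3688 25.1500 11.9410
45.5497 32.5883 17.7448 6.2689
51.1840 39.3688 25.1500 10.5300 2.0821
56.3199 45.5497 32.5883 16.9901 4.1917 0.0000
61.0017 51.1840 39.3688 25.1500 8.4391 0.0000 0.0000
65.2695 56.3199 45.5497 32.5883 16.9901 0.0000 0.0000 0.0000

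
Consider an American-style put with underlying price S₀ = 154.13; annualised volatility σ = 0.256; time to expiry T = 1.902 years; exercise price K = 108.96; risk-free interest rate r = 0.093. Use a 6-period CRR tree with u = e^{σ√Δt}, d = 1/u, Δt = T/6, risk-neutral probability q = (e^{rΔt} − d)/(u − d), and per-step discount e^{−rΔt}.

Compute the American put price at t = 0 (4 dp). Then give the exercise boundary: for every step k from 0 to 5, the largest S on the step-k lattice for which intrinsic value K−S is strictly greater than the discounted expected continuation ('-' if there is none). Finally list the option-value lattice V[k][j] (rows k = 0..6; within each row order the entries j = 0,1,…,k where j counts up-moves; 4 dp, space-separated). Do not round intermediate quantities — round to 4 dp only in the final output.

price = 1.3397
boundary = - - - - 86.5962 74.9725
tree:
1.3397
2.8065 0.2922
5.7699 0.6957 0.0000
11.5655 1.6566 0.0000 0.0000
22.3638 3.9445 0.0000 0.0000 0.0000
33.9875 9.3922 0.0000 0.0000 0.0000 0.0000
44.0510 22.3638 0.0000 0.0000 0.0000 0.0000 0.0000

Δt=0.31700, u=1.15504, d=0.86577, q=0.56746, disc=e^(-rΔt)=0.97095
k=6 terminal: V=max(K-S,0) → 44.0510 22.3638 0.0000 0.0000 0.0000 0.0000 0.0000
k=5: j=0 S=74.9725 intr=33.9875 cont=30.8222 V=33.9875[EX]; j=1 S=100.0221 intr=8.9379 cont=9.3922 V=9.3922[hold]; j=2 S=133.4413 intr=0.0000 cont=0.0000 V=0.0000[hold]; j=3 S=178.0263 intr=0.0000 cont=0.0000 V=0.0000[hold]; j=4 S=237.5081 intr=0.0000 cont=0.0000 V=0.0000[hold]; j=5 S=316.8637 intr=0.0000 cont=0.0000 V=0.0000[hold]  S*(5)=74.9725
k=4: j=0 S=86.5962 intr=22.3638 cont=19.4487 V=22.3638[EX]; j=1 S=115.5295 intr=0.0000 cont=3.9445 V=3.9445[hold]; j=2 S=154.1300 intr=0.0000 cont=0.0000 V=0.0000[hold]; j=3 S=205.6275 intr=0.0000 cont=0.0000 V=0.0000[hold]; j=4 S=274.3313 intr=0.0000 cont=0.0000 V=0.0000[hold]  S*(4)=86.5962
k=3: j=0 S=100.0221 intr=8.9379 cont=11.5655 V=11.5655[hold]; j=1 S=133.4413 intr=0.0000 cont=1.6566 V=1.6566[hold]; j=2 S=178.0263 intr=0.0000 cont=0.0000 V=0.0000[hold]; j=3 S=237.5081 intr=0.0000 cont=0.0000 V=0.0000[hold]  S*(3)=-
k=2: j=0 S=115.5295 intr=0.0000 cont=5.7699 V=5.7699[hold]; j=1 S=154.1300 intr=0.0000 cont=0.6957 V=0.6957[hold]; j=2 S=205.6275 intr=0.0000 cont=0.0000 V=0.0000[hold]  S*(2)=-
k=1: j=0 S=133.4413 intr=0.0000 cont=2.8065 V=2.8065[hold]; j=1 S=178.0263 intr=0.0000 cont=0.2922 V=0.2922[hold]  S*(1)=-
k=0: j=0 S=154.1300 intr=0.0000 cont=1.3397 V=1.3397[hold]  S*(0)=-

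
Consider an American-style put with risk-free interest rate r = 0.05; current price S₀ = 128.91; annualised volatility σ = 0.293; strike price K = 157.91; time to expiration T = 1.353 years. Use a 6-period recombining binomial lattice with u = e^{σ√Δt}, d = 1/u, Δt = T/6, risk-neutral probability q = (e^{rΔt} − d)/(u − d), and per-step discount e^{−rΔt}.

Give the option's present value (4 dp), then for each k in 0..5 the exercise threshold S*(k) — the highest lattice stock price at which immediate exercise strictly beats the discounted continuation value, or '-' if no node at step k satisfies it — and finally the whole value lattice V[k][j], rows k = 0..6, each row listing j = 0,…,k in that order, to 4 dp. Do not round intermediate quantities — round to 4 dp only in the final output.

price = 32.5976
boundary = - 112.1658 97.5965 112.1658 97.5965 112.1658
tree:
32.5976
45.7442 20.4877
60.3135 31.2755 10.4102
72.9904 45.7442 17.8447 3.3821
84.0206 60.3135 29.4367 6.9224 0.0000
93.6182 72.9904 45.7442 14.1686 0.0000 0.0000
101.9691 84.0206 60.3135 29.0000 0.0000 0.0000 0.0000

Δt=0.22550  u=1.14928  d=0.87011  q=0.50589  discount=0.98879
step 6 (expiry): payoffs max(K−S,0) = 101.9691 84.0206 60.3135 29.0000 0.0000 0.0000 0.0000
step 5: (k=5,j=0): S=64.2918, (K−S)⁺=93.6182, hold=91.8478 ⇒ V=93.6182 exercise | (k=5,j=1): S=84.9196, (K−S)⁺=72.9904, hold=71.2199 ⇒ V=72.9904 exercise | (k=5,j=2): S=112.1658, (K−S)⁺=45.7442, hold=43.9738 ⇒ V=45.7442 exercise | (k=5,j=3): S=148.1538, (K−S)⁺=9.7562, hold=14.1686 ⇒ V=14.1686 continue | (k=5,j=4): S=195.6884, (K−S)⁺=0.0000, hold=0.0000 ⇒ V=0.0000 continue | (k=5,j=5): S=258.4744, (K−S)⁺=0.0000, hold=0.0000 ⇒ V=0.0000 continue  boundary S*=112.1658
step 4: (k=4,j=0): S=73.8894, (K−S)⁺=84.0206, hold=82.2502 ⇒ V=84.0206 exercise | (k=4,j=1): S=97.5965, (K−S)⁺=60.3135, hold=58.5431 ⇒ V=60.3135 exercise | (k=4,j=2): S=128.9100, (K−S)⁺=29.0000, hold=29.4367 ⇒ V=29.4367 continue | (k=4,j=3): S=170.2703, (K−S)⁺=0.0000, hold=6.9224 ⇒ V=6.9224 continue | (k=4,j=4): S=224.9010, (K−S)⁺=0.0000, hold=0.0000 ⇒ V=0.0000 continue  boundary S*=97.5965
step 3: (k=3,j=0): S=84.9196, (K−S)⁺=72.9904, hold=71.2199 ⇒ V=72.9904 exercise | (k=3,j=1): S=112.1658, (K−S)⁺=45.7442, hold=44.1922 ⇒ V=45.7442 exercise | (k=3,j=2): S=148.1538, (K−S)⁺=9.7562, hold=17.8447 ⇒ V=17.8447 continue | (k=3,j=3): S=195.6884, (K−S)⁺=0.0000, hold=3.3821 ⇒ V=3.3821 continue  boundary S*=112.1658
step 2: (k=2,j=0): S=97.5965, (K−S)⁺=60.3135, hold=58.5431 ⇒ V=60.3135 exercise | (k=2,j=1): S=128.9100, (K−S)⁺=29.0000, hold=31.2755 ⇒ V=31.2755 continue | (k=2,j=2): S=170.2703, (K−S)⁺=0.0000, hold=10.4102 ⇒ V=10.4102 continue  boundary S*=97.5965
step 1: (k=1,j=0): S=112.1658, (K−S)⁺=45.7442, hold=45.1120 ⇒ V=45.7442 exercise | (k=1,j=1): S=148.1538, (K−S)⁺=9.7562, hold=20.4877 ⇒ V=20.4877 continue  boundary S*=112.1658
step 0: (k=0,j=0): S=128.9100, (K−S)⁺=29.0000, hold=32.5976 ⇒ V=32.5976 continue  boundary S*=-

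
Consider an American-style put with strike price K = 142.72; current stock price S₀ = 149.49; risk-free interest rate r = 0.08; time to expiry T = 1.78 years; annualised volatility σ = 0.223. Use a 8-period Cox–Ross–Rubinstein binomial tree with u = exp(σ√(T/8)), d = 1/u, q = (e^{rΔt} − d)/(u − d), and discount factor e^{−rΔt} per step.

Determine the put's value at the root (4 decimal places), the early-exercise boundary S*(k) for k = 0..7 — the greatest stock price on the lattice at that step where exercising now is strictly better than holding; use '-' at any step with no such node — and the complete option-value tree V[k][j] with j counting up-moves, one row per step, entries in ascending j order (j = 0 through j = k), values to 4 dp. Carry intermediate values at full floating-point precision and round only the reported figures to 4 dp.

price = 7.8933
boundary = - - 121.1285 109.0343 121.1285 109.0343 121.1285 109.0343
tree:
7.8933
13.2697 3.9044
21.5915 7.1292 1.4851
33.6857 12.6398 3.0098 0.3297
44.5723 21.5915 5.9821 0.7610 0.0000
54.3719 33.6857 11.5809 1.7563 0.0000 0.0000
63.1930 44.5723 21.5915 4.0534 0.0000 0.0000 0.0000
71.1334 54.3719 33.6857 9.3552 0.0000 0.0000 0.0000 0.0000
78.2810 63.1930 44.5723 21.5915 0.0000 0.0000 0.0000 0.0000 0.0000

Δt=0.22250  u=1.11092  d=0.90015  q=0.55894  discount=0.98236
step 8 (expiry): payoffs max(K−S,0) = 78.2810 63.1930 44.5723 21.5915 0.0000 0.0000 0.0000 0.0000 0.0000
step 7: (k=7,j=0): S=71.5866, (K−S)⁺=71.1334, hold=68.6155 ⇒ V=71.1334 exercise | (k=7,j=1): S=88.3481, (K−S)⁺=54.3719, hold=51.8539 ⇒ V=54.3719 exercise | (k=7,j=2): S=109.0343, (K−S)⁺=33.6857, hold=31.1677 ⇒ V=33.6857 exercise | (k=7,j=3): S=134.5641, (K−S)⁺=8.1559, hold=9.3552 ⇒ V=9.3552 continue | (k=7,j=4): S=166.0715, (K−S)⁺=0.0000, hold=0.0000 ⇒ V=0.0000 continue | (k=7,j=5): S=204.9562, (K−S)⁺=0.0000, hold=0.0000 ⇒ V=0.0000 continue | (k=7,j=6): S=252.9455, (K−S)⁺=0.0000, hold=0.0000 ⇒ V=0.0000 continue | (k=7,j=7): S=312.1712, (K−S)⁺=0.0000, hold=0.0000 ⇒ V=0.0000 continue  boundary S*=109.0343
step 6: (k=6,j=0): S=79.5270, (K−S)⁺=63.1930, hold=60.6751 ⇒ V=63.1930 exercise | (k=6,j=1): S=98.1477, (K−S)⁺=44.5723, hold=42.0543 ⇒ V=44.5723 exercise | (k=6,j=2): S=121.1285, (K−S)⁺=21.5915, hold=19.7321 ⇒ V=21.5915 exercise | (k=6,j=3): S=149.4900, (K−S)⁺=0.0000, hold=4.0534 ⇒ V=4.0534 continue | (k=6,j=4): S=184.4922, (K−S)⁺=0.0000, hold=0.0000 ⇒ V=0.0000 continue | (k=6,j=5): S=227.6900, (K−S)⁺=0.0000, hold=0.0000 ⇒ V=0.0000 continue | (k=6,j=6): S=281.0023, (K−S)⁺=0.0000, hold=0.0000 ⇒ V=0.0000 continue  boundary S*=121.1285
step 5: (k=5,j=0): S=88.3481, (K−S)⁺=54.3719, hold=51.8539 ⇒ V=54.3719 exercise | (k=5,j=1): S=109.0343, (K−S)⁺=33.6857, hold=31.1677 ⇒ V=33.6857 exercise | (k=5,j=2): S=134.5641, (K−S)⁺=8.1559, hold=11.5809 ⇒ V=11.5809 continue | (k=5,j=3): S=166.0715, (K−S)⁺=0.0000, hold=1.7563 ⇒ V=1.7563 continue | (k=5,j=4): S=204.9562, (K−S)⁺=0.0000, hold=0.0000 ⇒ V=0.0000 continue | (k=5,j=5): S=252.9455, (K−S)⁺=0.0000, hold=0.0000 ⇒ V=0.0000 continue  boundary S*=109.0343
step 4: (k=4,j=0): S=98.1477, (K−S)⁺=44.5723, hold=42.0543 ⇒ V=44.5723 exercise | (k=4,j=1): S=121.1285, (K−S)⁺=21.5915, hold=20.9541 ⇒ V=21.5915 exercise | (k=4,j=2): S=149.4900, (K−S)⁺=0.0000, hold=5.9821 ⇒ V=5.9821 continue | (k=4,j=3): S=184.4922, (K−S)⁺=0.0000, hold=0.7610 ⇒ V=0.7610 continue | (k=4,j=4): S=227.6900, (K−S)⁺=0.0000, hold=0.0000 ⇒ V=0.0000 continue  boundary S*=121.1285
step 3: (k=3,j=0): S=109.0343, (K−S)⁺=33.6857, hold=31.1677 ⇒ V=33.6857 exercise | (k=3,j=1): S=134.5641, (K−S)⁺=8.1559, hold=12.6398 ⇒ V=12.6398 continue | (k=3,j=2): S=166.0715, (K−S)⁺=0.0000, hold=3.0098 ⇒ V=3.0098 continue | (k=3,j=3): S=204.9562, (K−S)⁺=0.0000, hold=0.3297 ⇒ V=0.3297 continue  boundary S*=109.0343
step 2: (k=2,j=0): S=121.1285, (K−S)⁺=21.5915, hold=21.5356 ⇒ V=21.5915 exercise | (k=2,j=1): S=149.4900, (K−S)⁺=0.0000, hold=7.1292 ⇒ V=7.1292 continue | (k=2,j=2): S=184.4922, (K−S)⁺=0.0000, hold=1.4851 ⇒ V=1.4851 continue  boundary S*=121.1285
step 1: (k=1,j=0): S=134.5641, (K−S)⁺=8.1559, hold=13.2697 ⇒ V=13.2697 continue | (k=1,j=1): S=166.0715, (K−S)⁺=0.0000, hold=3.9044 ⇒ V=3.9044 continue  boundary S*=-
step 0: (k=0,j=0): S=149.4900, (K−S)⁺=0.0000, hold=7.8933 ⇒ V=7.8933 continue  boundary S*=-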